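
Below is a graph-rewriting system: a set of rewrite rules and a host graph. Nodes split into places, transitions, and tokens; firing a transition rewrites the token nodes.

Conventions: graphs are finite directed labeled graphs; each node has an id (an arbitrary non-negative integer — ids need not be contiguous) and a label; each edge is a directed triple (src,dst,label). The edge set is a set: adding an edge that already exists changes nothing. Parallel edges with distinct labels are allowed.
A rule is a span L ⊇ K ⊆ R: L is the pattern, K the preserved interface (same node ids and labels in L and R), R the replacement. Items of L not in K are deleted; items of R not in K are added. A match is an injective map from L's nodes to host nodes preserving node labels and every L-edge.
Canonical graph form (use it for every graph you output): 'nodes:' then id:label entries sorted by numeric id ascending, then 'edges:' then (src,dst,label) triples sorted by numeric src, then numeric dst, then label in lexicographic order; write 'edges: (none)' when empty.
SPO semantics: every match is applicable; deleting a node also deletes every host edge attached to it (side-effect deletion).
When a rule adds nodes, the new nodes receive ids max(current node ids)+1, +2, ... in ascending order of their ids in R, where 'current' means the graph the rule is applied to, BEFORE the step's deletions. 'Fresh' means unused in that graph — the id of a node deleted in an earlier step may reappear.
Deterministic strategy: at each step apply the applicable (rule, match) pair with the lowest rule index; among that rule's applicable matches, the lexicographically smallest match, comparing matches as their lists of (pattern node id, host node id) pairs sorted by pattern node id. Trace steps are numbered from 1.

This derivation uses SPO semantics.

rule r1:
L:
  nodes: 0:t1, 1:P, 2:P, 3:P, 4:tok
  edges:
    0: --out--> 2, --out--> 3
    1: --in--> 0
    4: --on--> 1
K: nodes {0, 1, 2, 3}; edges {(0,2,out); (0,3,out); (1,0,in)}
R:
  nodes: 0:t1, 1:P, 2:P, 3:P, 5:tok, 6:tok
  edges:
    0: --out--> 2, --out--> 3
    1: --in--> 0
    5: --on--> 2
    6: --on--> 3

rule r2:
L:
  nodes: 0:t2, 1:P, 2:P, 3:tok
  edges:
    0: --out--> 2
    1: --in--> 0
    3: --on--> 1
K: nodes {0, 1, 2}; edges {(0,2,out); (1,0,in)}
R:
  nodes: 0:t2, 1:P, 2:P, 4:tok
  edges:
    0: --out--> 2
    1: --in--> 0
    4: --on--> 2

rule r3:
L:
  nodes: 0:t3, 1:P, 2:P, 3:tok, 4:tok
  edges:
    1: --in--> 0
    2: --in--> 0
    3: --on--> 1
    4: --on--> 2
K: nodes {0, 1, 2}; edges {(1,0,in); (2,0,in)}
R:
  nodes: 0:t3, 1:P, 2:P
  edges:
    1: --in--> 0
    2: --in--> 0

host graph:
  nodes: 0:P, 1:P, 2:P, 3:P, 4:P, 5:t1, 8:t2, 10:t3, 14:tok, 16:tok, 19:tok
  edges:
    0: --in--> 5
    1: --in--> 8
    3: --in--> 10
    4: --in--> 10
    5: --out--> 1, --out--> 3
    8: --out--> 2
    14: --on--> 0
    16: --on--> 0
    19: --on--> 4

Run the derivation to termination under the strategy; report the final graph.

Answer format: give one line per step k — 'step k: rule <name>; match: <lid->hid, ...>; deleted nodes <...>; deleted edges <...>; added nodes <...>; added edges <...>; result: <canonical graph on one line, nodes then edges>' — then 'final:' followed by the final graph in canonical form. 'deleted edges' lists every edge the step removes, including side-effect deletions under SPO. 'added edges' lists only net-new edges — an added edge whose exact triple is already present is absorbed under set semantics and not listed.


step 1: rule r1; match: 0->5, 1->0, 2->1, 3->3, 4->14; deleted nodes 14; deleted edges (14,0,on); added nodes 20, 21; added edges (20,1,on); (21,3,on); result: nodes: 0:P, 1:P, 2:P, 3:P, 4:P, 5:t1, 8:t2, 10:t3, 16:tok, 19:tok, 20:tok, 21:tok edges: (0,5,in); (1,8,in); (3,10,in); (4,10,in); (5,1,out); (5,3,out); (8,2,out); (16,0,on); (19,4,on); (20,1,on); (21,3,on)
step 2: rule r1; match: 0->5, 1->0, 2->1, 3->3, 4->16; deleted nodes 16; deleted edges (16,0,on); added nodes 22, 23; added edges (22,1,on); (23,3,on); result: nodes: 0:P, 1:P, 2:P, 3:P, 4:P, 5:t1, 8:t2, 10:t3, 19:tok, 20:tok, 21:tok, 22:tok, 23:tok edges: (0,5,in); (1,8,in); (3,10,in); (4,10,in); (5,1,out); (5,3,out); (8,2,out); (19,4,on); (20,1,on); (21,3,on); (22,1,on); (23,3,on)
step 3: rule r2; match: 0->8, 1->1, 2->2, 3->20; deleted nodes 20; deleted edges (20,1,on); added nodes 24; added edges (24,2,on); result: nodes: 0:P, 1:P, 2:P, 3:P, 4:P, 5:t1, 8:t2, 10:t3, 19:tok, 21:tok, 22:tok, 23:tok, 24:tok edges: (0,5,in); (1,8,in); (3,10,in); (4,10,in); (5,1,out); (5,3,out); (8,2,out); (19,4,on); (21,3,on); (22,1,on); (23,3,on); (24,2,on)
step 4: rule r2; match: 0->8, 1->1, 2->2, 3->22; deleted nodes 22; deleted edges (22,1,on); added nodes 25; added edges (25,2,on); result: nodes: 0:P, 1:P, 2:P, 3:P, 4:P, 5:t1, 8:t2, 10:t3, 19:tok, 21:tok, 23:tok, 24:tok, 25:tok edges: (0,5,in); (1,8,in); (3,10,in); (4,10,in); (5,1,out); (5,3,out); (8,2,out); (19,4,on); (21,3,on); (23,3,on); (24,2,on); (25,2,on)
step 5: rule r3; match: 0->10, 1->3, 2->4, 3->21, 4->19; deleted nodes 19, 21; deleted edges (19,4,on); (21,3,on); added nodes (none); added edges (none); result: nodes: 0:P, 1:P, 2:P, 3:P, 4:P, 5:t1, 8:t2, 10:t3, 23:tok, 24:tok, 25:tok edges: (0,5,in); (1,8,in); (3,10,in); (4,10,in); (5,1,out); (5,3,out); (8,2,out); (23,3,on); (24,2,on); (25,2,on)
final:
nodes: 0:P, 1:P, 2:P, 3:P, 4:P, 5:t1, 8:t2, 10:t3, 23:tok, 24:tok, 25:tok
edges: (0,5,in); (1,8,in); (3,10,in); (4,10,in); (5,1,out); (5,3,out); (8,2,out); (23,3,on); (24,2,on); (25,2,on)


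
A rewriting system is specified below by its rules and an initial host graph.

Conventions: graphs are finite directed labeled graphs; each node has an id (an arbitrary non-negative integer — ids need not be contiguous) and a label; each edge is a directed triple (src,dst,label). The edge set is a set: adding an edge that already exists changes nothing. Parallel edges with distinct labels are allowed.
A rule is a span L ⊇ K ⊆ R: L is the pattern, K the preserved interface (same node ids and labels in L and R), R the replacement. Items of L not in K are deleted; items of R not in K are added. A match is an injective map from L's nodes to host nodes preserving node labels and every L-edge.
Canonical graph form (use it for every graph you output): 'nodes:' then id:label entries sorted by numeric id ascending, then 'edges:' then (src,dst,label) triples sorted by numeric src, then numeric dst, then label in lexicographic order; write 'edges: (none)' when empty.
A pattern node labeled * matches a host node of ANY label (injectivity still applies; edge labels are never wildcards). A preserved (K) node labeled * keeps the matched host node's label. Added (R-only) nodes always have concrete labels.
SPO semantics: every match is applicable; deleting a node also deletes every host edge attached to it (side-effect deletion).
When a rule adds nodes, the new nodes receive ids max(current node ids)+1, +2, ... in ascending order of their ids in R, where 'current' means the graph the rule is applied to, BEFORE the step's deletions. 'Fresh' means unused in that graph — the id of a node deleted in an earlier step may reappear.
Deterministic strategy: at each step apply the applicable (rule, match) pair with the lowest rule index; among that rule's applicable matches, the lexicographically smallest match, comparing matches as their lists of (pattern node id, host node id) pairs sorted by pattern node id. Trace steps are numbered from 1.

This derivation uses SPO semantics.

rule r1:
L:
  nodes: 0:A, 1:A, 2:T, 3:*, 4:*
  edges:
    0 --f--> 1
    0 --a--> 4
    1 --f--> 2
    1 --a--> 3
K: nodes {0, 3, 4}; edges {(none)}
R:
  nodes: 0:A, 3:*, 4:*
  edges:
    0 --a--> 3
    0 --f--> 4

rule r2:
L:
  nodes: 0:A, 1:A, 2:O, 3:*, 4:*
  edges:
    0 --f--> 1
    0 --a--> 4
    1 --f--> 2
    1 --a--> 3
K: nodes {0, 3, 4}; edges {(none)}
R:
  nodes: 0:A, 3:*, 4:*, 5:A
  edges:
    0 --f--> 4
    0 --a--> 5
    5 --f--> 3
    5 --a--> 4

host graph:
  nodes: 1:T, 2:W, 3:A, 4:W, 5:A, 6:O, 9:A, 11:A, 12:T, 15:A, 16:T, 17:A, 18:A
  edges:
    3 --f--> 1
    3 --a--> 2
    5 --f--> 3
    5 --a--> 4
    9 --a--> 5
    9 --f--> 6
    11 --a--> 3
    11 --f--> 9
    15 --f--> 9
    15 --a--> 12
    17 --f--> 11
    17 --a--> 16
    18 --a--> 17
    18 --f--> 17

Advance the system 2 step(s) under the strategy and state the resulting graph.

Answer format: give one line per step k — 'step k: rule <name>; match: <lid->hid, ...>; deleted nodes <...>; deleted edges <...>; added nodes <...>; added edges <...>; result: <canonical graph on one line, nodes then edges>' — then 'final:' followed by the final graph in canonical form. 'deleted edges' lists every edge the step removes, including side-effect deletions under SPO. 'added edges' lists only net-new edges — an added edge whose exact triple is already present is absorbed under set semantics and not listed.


step 1: rule r1; match: 0->5, 1->3, 2->1, 3->2, 4->4; deleted nodes 1, 3; deleted edges (3,1,f); (3,2,a); (5,3,f); (5,4,a); (11,3,a); added nodes (none); added edges (5,2,a); (5,4,f); result: nodes: 2:W, 4:W, 5:A, 6:O, 9:A, 11:A, 12:T, 15:A, 16:T, 17:A, 18:A edges: (5,2,a); (5,4,f); (9,5,a); (9,6,f); (11,9,f); (15,9,f); (15,12,a); (17,11,f); (17,16,a); (18,17,a); (18,17,f)
step 2: rule r2; match: 0->15, 1->9, 2->6, 3->5, 4->12; deleted nodes 6, 9; deleted edges (9,5,a); (9,6,f); (11,9,f); (15,9,f); (15,12,a); added nodes 19; added edges (15,12,f); (15,19,a); (19,5,f); (19,12,a); result: nodes: 2:W, 4:W, 5:A, 11:A, 12:T, 15:A, 16:T, 17:A, 18:A, 19:A edges: (5,2,a); (5,4,f); (15,12,f); (15,19,a); (17,11,f); (17,16,a); (18,17,a); (18,17,f); (19,5,f); (19,12,a)
final:
nodes: 2:W, 4:W, 5:A, 11:A, 12:T, 15:A, 16:T, 17:A, 18:A, 19:A
edges: (5,2,a); (5,4,f); (15,12,f); (15,19,a); (17,11,f); (17,16,a); (18,17,a); (18,17,f); (19,5,f); (19,12,a)


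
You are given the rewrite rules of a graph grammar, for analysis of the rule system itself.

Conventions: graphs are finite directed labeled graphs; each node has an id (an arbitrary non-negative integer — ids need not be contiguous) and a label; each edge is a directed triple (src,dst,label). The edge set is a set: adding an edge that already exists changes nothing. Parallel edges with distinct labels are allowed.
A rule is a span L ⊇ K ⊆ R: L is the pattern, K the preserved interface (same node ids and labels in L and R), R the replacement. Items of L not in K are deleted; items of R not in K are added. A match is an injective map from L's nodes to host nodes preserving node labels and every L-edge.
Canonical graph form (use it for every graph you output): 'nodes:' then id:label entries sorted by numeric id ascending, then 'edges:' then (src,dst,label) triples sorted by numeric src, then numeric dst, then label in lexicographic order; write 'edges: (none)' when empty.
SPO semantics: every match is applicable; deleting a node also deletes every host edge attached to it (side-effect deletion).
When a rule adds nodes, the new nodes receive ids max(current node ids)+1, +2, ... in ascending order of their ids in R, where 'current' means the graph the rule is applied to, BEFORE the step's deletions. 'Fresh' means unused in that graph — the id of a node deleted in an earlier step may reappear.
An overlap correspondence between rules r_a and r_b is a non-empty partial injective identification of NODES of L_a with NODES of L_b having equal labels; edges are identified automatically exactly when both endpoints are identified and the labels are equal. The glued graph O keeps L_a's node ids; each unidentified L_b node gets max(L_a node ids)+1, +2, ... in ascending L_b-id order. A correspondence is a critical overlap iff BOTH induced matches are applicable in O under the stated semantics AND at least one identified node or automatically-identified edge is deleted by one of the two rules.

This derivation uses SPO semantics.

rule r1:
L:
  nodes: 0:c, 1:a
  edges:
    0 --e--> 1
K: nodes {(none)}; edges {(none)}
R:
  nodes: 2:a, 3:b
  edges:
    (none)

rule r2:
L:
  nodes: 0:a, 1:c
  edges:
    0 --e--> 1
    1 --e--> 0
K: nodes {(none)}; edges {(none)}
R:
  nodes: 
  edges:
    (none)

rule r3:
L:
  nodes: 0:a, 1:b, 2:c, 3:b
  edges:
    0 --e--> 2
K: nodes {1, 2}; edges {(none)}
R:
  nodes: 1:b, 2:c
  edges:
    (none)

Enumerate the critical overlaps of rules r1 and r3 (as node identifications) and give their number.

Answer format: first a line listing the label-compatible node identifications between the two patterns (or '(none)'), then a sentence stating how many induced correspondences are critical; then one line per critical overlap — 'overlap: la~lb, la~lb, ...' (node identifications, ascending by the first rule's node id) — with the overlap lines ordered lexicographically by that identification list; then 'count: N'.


label-compatible node identifications between L(r1) and L(r3): 0~2, 1~0
3 of the induced correspondences are critical overlaps of r1 and r3.
overlap: 0~2
overlap: 0~2, 1~0
overlap: 1~0
count: 3


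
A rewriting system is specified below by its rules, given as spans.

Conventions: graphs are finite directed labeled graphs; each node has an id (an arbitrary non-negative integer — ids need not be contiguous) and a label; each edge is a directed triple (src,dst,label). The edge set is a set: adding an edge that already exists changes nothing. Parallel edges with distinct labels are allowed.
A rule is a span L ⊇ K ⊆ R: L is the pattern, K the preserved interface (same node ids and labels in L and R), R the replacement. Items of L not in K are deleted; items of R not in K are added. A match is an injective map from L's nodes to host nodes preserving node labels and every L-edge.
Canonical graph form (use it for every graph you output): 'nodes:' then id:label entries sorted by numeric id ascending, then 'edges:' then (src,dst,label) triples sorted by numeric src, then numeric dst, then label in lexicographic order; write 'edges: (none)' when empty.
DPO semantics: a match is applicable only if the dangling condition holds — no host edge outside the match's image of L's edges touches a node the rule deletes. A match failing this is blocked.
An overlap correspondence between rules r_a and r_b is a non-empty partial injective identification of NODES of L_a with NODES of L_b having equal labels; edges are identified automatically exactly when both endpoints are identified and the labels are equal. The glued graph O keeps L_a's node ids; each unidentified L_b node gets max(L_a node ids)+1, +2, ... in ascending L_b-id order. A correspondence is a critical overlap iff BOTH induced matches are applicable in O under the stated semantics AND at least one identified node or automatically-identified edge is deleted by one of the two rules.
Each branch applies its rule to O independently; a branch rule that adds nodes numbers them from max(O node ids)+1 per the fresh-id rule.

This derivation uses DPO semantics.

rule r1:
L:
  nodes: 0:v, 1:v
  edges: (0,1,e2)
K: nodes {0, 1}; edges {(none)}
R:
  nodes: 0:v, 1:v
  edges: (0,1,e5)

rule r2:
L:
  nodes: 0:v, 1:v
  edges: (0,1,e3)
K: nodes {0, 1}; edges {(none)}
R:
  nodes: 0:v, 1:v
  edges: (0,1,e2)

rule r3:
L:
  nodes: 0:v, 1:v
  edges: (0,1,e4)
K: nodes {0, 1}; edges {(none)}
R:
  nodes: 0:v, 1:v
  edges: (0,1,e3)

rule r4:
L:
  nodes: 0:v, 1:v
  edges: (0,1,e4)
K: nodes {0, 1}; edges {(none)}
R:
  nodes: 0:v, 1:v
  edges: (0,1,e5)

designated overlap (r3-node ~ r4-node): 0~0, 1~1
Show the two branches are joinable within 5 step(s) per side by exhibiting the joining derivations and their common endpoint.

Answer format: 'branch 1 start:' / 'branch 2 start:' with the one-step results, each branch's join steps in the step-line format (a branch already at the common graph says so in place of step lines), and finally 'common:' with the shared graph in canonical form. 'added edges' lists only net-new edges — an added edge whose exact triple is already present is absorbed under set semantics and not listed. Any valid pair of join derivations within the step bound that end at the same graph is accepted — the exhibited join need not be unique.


branch 1 start:
nodes: 0:v, 1:v
edges: (0,1,e3)
branch 2 start:
nodes: 0:v, 1:v
edges: (0,1,e5)
branch 1 step 1: rule r2; match: 0->0, 1->1; deleted nodes (none); deleted edges (0,1,e3); added nodes (none); added edges (0,1,e2); result: nodes: 0:v, 1:v edges: (0,1,e2)
branch 1 step 2: rule r1; match: 0->0, 1->1; deleted nodes (none); deleted edges (0,1,e2); added nodes (none); added edges (0,1,e5); result: nodes: 0:v, 1:v edges: (0,1,e5)
branch 2: already at the common graph (0 steps)
common:
nodes: 0:v, 1:v
edges: (0,1,e5)


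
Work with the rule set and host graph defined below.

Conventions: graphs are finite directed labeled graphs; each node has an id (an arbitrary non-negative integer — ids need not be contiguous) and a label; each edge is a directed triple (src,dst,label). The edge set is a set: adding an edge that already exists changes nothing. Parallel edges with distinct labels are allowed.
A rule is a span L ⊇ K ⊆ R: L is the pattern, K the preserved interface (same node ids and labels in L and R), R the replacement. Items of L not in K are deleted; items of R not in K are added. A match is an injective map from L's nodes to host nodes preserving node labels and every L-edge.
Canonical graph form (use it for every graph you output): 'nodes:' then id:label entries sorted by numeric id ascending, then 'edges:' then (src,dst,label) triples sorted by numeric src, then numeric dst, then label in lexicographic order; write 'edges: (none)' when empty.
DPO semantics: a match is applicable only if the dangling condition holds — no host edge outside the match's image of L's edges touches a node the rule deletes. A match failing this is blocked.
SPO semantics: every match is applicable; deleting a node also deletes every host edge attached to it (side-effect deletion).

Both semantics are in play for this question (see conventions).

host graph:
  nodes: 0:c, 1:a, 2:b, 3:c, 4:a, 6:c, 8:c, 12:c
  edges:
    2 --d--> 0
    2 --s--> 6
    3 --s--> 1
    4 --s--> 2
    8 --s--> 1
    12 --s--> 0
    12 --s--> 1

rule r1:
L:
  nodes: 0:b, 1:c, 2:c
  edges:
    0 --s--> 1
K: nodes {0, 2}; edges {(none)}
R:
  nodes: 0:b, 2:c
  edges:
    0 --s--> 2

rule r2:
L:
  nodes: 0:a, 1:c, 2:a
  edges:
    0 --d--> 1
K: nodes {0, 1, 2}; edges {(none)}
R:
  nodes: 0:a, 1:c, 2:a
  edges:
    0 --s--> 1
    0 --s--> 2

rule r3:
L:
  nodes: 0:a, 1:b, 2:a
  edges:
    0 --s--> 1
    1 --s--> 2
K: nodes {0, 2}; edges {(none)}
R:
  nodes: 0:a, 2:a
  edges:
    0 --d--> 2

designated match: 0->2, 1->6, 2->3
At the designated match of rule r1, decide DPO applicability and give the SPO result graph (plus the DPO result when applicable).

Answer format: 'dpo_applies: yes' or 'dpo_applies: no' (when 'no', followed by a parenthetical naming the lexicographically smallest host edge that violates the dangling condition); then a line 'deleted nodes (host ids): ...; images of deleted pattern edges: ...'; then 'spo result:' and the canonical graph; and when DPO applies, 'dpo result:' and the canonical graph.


dpo_applies: yes
deleted nodes (host ids): 6; images of deleted pattern edges: (2,6,s)
spo result:
nodes: 0:c, 1:a, 2:b, 3:c, 4:a, 8:c, 12:c
edges: (2,0,d); (2,3,s); (3,1,s); (4,2,s); (8,1,s); (12,0,s); (12,1,s)
dpo result:
nodes: 0:c, 1:a, 2:b, 3:c, 4:a, 8:c, 12:c
edges: (2,0,d); (2,3,s); (3,1,s); (4,2,s); (8,1,s); (12,0,s); (12,1,s)


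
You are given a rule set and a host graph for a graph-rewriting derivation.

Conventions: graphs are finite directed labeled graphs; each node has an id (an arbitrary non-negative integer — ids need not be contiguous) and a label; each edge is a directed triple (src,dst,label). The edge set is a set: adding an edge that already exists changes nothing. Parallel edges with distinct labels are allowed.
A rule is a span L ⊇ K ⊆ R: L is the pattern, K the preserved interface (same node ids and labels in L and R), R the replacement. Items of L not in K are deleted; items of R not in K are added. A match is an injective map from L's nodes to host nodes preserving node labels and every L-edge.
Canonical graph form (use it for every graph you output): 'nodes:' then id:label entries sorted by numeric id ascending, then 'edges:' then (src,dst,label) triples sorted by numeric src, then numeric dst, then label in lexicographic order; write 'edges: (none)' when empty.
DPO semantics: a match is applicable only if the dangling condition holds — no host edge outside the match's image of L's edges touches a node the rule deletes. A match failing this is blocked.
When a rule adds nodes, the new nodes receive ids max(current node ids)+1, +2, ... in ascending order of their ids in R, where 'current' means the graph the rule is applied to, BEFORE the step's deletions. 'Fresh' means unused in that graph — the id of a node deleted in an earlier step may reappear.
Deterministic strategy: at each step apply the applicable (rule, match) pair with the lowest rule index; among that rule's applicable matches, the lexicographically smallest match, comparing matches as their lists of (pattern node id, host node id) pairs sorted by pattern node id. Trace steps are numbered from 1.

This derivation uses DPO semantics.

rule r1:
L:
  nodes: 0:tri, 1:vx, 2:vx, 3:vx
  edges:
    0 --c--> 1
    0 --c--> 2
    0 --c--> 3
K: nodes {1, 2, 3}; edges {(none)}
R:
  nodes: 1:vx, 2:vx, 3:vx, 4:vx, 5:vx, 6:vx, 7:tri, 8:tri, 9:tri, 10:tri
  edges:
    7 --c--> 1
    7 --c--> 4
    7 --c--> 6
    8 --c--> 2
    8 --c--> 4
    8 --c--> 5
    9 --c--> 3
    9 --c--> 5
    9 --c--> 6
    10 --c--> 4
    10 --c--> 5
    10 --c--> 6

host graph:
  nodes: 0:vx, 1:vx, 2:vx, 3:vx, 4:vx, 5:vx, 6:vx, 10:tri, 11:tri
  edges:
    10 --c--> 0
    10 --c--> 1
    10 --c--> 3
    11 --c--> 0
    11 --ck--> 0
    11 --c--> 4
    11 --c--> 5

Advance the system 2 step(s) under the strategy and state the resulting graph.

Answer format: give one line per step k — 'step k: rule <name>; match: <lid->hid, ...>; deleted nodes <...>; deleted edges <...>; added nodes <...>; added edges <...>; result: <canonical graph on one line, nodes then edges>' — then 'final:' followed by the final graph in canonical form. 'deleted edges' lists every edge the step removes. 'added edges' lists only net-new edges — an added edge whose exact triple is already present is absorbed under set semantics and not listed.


step 1: rule r1; match: 0->10, 1->0, 2->1, 3->3; deleted nodes 10; deleted edges (10,0,c); (10,1,c); (10,3,c); added nodes 12, 13, 14, 15, 16, 17, 18; added edges (15,0,c); (15,12,c); (15,14,c); (16,1,c); (16,12,c); (16,13,c); (17,3,c); (17,13,c); (17,14,c); (18,12,c); (18,13,c); (18,14,c); result: nodes: 0:vx, 1:vx, 2:vx, 3:vx, 4:vx, 5:vx, 6:vx, 11:tri, 12:vx, 13:vx, 14:vx, 15:tri, 16:tri, 17:tri, 18:tri edges: (11,0,c); (11,0,ck); (11,4,c); (11,5,c); (15,0,c); (15,12,c); (15,14,c); (16,1,c); (16,12,c); (16,13,c); (17,3,c); (17,13,c); (17,14,c); (18,12,c); (18,13,c); (18,14,c)
step 2: rule r1; match: 0->15, 1->0, 2->12, 3->14; deleted nodes 15; deleted edges (15,0,c); (15,12,c); (15,14,c); added nodes 19, 20, 21, 22, 23, 24, 25; added edges (22,0,c); (22,19,c); (22,21,c); (23,12,c); (23,19,c); (23,20,c); (24,14,c); (24,20,c); (24,21,c); (25,19,c); (25,20,c); (25,21,c); result: nodes: 0:vx, 1:vx, 2:vx, 3:vx, 4:vx, 5:vx, 6:vx, 11:tri, 12:vx, 13:vx, 14:vx, 16:tri, 17:tri, 18:tri, 19:vx, 20:vx, 21:vx, 22:tri, 23:tri, 24:tri, 25:tri edges: (11,0,c); (11,0,ck); (11,4,c); (11,5,c); (16,1,c); (16,12,c); (16,13,c); (17,3,c); (17,13,c); (17,14,c); (18,12,c); (18,13,c); (18,14,c); (22,0,c); (22,19,c); (22,21,c); (23,12,c); (23,19,c); (23,20,c); (24,14,c); (24,20,c); (24,21,c); (25,19,c); (25,20,c); (25,21,c)
final:
nodes: 0:vx, 1:vx, 2:vx, 3:vx, 4:vx, 5:vx, 6:vx, 11:tri, 12:vx, 13:vx, 14:vx, 16:tri, 17:tri, 18:tri, 19:vx, 20:vx, 21:vx, 22:tri, 23:tri, 24:tri, 25:tri
edges: (11,0,c); (11,0,ck); (11,4,c); (11,5,c); (16,1,c); (16,12,c); (16,13,c); (17,3,c); (17,13,c); (17,14,c); (18,12,c); (18,13,c); (18,14,c); (22,0,c); (22,19,c); (22,21,c); (23,12,c); (23,19,c); (23,20,c); (24,14,c); (24,20,c); (24,21,c); (25,19,c); (25,20,c); (25,21,c)


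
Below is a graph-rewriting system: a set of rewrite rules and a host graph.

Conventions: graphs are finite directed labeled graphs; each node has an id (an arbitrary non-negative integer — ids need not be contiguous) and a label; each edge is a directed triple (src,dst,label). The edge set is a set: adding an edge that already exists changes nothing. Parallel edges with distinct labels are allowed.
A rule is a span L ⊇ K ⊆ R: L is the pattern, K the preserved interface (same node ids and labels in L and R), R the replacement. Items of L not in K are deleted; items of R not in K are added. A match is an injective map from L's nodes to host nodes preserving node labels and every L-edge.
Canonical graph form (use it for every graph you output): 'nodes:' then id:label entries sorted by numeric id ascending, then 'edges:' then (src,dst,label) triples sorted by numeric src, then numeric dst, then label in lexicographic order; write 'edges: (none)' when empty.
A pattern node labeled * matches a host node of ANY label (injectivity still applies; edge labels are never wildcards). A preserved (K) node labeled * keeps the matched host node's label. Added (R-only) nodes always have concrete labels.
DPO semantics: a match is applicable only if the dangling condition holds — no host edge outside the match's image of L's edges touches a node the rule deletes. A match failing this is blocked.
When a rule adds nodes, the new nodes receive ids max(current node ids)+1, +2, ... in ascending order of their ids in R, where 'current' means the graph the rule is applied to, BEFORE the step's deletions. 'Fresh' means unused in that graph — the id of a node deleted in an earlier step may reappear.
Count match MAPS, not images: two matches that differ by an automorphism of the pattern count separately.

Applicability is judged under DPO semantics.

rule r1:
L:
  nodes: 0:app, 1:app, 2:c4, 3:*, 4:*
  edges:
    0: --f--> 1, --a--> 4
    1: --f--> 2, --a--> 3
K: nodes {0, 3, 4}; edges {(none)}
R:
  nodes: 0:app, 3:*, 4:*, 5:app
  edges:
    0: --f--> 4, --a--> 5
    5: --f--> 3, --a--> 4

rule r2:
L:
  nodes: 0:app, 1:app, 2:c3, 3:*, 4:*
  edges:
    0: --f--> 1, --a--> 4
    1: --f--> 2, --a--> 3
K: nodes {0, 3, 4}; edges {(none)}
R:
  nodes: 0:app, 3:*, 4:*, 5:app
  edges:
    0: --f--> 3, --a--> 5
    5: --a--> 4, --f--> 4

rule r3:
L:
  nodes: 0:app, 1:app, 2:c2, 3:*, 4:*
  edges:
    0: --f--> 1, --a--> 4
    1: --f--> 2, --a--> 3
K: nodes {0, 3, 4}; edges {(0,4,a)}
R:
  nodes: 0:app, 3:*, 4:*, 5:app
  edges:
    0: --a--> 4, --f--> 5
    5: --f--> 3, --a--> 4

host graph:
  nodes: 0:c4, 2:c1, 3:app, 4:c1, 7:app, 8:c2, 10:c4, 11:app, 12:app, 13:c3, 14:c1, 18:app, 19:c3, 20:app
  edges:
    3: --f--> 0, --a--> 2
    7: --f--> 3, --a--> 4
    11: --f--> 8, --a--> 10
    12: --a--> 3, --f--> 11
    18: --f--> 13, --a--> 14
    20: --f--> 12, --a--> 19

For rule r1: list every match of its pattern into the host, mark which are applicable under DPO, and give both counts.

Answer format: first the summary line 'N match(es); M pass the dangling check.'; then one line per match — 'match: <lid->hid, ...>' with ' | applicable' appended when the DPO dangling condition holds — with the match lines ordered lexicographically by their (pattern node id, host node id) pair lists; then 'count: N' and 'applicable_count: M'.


1 match(es); 0 pass the dangling check.
match: 0->7, 1->3, 2->0, 3->2, 4->4
count: 1
applicable_count: 0


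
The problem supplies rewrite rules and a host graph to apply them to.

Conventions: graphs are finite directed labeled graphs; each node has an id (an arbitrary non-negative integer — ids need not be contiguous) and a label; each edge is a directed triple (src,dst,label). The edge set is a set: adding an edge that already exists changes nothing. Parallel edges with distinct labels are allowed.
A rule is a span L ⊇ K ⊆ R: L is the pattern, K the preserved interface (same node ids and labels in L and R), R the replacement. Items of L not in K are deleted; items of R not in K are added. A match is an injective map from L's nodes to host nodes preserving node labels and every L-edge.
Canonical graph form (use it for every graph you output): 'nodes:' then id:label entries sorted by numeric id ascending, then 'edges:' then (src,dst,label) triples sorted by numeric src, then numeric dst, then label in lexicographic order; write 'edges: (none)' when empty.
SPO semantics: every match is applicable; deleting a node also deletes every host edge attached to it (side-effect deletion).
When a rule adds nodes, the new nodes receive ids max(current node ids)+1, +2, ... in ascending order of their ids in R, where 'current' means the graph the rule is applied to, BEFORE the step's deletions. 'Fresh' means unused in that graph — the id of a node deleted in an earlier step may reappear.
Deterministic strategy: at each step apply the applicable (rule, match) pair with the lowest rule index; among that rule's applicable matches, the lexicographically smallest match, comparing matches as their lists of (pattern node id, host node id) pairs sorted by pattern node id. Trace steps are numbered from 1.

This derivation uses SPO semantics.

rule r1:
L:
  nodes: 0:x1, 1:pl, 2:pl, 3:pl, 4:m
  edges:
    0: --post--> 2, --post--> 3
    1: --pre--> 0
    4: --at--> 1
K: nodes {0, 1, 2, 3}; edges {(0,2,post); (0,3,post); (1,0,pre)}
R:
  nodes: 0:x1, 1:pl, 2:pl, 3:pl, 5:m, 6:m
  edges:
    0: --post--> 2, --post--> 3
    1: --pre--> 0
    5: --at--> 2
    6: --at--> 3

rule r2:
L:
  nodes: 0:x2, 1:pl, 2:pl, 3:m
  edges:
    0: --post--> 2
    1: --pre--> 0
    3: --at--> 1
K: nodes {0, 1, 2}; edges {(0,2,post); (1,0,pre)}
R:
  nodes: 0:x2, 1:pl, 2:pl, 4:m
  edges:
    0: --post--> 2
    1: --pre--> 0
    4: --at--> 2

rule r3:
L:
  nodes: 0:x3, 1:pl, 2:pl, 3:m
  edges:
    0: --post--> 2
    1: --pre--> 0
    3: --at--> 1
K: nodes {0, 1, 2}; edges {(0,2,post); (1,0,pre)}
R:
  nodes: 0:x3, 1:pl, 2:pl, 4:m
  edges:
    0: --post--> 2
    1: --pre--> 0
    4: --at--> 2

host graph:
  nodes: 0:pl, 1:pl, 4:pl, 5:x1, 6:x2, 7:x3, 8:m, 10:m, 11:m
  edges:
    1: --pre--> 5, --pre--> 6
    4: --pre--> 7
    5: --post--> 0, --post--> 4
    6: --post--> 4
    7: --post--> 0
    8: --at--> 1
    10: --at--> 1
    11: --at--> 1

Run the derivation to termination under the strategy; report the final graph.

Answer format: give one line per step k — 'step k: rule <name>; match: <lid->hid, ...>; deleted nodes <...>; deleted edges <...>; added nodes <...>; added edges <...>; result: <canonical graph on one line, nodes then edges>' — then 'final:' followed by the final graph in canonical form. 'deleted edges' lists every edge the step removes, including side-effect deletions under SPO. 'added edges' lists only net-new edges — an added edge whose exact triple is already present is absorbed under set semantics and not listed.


step 1: rule r1; match: 0->5, 1->1, 2->0, 3->4, 4->8; deleted nodes 8; deleted edges (8,1,at); added nodes 12, 13; added edges (12,0,at); (13,4,at); result: nodes: 0:pl, 1:pl, 4:pl, 5:x1, 6:x2, 7:x3, 10:m, 11:m, 12:m, 13:m edges: (1,5,pre); (1,6,pre); (4,7,pre); (5,0,post); (5,4,post); (6,4,post); (7,0,post); (10,1,at); (11,1,at); (12,0,at); (13,4,at)
step 2: rule r1; match: 0->5, 1->1, 2->0, 3->4, 4->10; deleted nodes 10; deleted edges (10,1,at); added nodes 14, 15; added edges (14,0,at); (15,4,at); result: nodes: 0:pl, 1:pl, 4:pl, 5:x1, 6:x2, 7:x3, 11:m, 12:m, 13:m, 14:m, 15:m edges: (1,5,pre); (1,6,pre); (4,7,pre); (5,0,post); (5,4,post); (6,4,post); (7,0,post); (11,1,at); (12,0,at); (13,4,at); (14,0,at); (15,4,at)
step 3: rule r1; match: 0->5, 1->1, 2->0, 3->4, 4->11; deleted nodes 11; deleted edges (11,1,at); added nodes 16, 17; added edges (16,0,at); (17,4,at); result: nodes: 0:pl, 1:pl, 4:pl, 5:x1, 6:x2, 7:x3, 12:m, 13:m, 14:m, 15:m, 16:m, 17:m edges: (1,5,pre); (1,6,pre); (4,7,pre); (5,0,post); (5,4,post); (6,4,post); (7,0,post); (12,0,at); (13,4,at); (14,0,at); (15,4,at); (16,0,at); (17,4,at)
step 4: rule r3; match: 0->7, 1->4, 2->0, 3->13; deleted nodes 13; deleted edges (13,4,at); added nodes 18; added edges (18,0,at); result: nodes: 0:pl, 1:pl, 4:pl, 5:x1, 6:x2, 7:x3, 12:m, 14:m, 15:m, 16:m, 17:m, 18:m edges: (1,5,pre); (1,6,pre); (4,7,pre); (5,0,post); (5,4,post); (6,4,post); (7,0,post); (12,0,at); (14,0,at); (15,4,at); (16,0,at); (17,4,at); (18,0,at)
step 5: rule r3; match: 0->7, 1->4, 2->0, 3->15; deleted nodes 15; deleted edges (15,4,at); added nodes 19; added edges (19,0,at); result: nodes: 0:pl, 1:pl, 4:pl, 5:x1, 6:x2, 7:x3, 12:m, 14:m, 16:m, 17:m, 18:m, 19:m edges: (1,5,pre); (1,6,pre); (4,7,pre); (5,0,post); (5,4,post); (6,4,post); (7,0,post); (12,0,at); (14,0,at); (16,0,at); (17,4,at); (18,0,at); (19,0,at)
step 6: rule r3; match: 0->7, 1->4, 2->0, 3->17; deleted nodes 17; deleted edges (17,4,at); added nodes 20; added edges (20,0,at); result: nodes: 0:pl, 1:pl, 4:pl, 5:x1, 6:x2, 7:x3, 12:m, 14:m, 16:m, 18:m, 19:m, 20:m edges: (1,5,pre); (1,6,pre); (4,7,pre); (5,0,post); (5,4,post); (6,4,post); (7,0,post); (12,0,at); (14,0,at); (16,0,at); (18,0,at); (19,0,at); (20,0,at)
final:
nodes: 0:pl, 1:pl, 4:pl, 5:x1, 6:x2, 7:x3, 12:m, 14:m, 16:m, 18:m, 19:m, 20:m
edges: (1,5,pre); (1,6,pre); (4,7,pre); (5,0,post); (5,4,post); (6,4,post); (7,0,post); (12,0,at); (14,0,at); (16,0,at); (18,0,at); (19,0,at); (20,0,at)


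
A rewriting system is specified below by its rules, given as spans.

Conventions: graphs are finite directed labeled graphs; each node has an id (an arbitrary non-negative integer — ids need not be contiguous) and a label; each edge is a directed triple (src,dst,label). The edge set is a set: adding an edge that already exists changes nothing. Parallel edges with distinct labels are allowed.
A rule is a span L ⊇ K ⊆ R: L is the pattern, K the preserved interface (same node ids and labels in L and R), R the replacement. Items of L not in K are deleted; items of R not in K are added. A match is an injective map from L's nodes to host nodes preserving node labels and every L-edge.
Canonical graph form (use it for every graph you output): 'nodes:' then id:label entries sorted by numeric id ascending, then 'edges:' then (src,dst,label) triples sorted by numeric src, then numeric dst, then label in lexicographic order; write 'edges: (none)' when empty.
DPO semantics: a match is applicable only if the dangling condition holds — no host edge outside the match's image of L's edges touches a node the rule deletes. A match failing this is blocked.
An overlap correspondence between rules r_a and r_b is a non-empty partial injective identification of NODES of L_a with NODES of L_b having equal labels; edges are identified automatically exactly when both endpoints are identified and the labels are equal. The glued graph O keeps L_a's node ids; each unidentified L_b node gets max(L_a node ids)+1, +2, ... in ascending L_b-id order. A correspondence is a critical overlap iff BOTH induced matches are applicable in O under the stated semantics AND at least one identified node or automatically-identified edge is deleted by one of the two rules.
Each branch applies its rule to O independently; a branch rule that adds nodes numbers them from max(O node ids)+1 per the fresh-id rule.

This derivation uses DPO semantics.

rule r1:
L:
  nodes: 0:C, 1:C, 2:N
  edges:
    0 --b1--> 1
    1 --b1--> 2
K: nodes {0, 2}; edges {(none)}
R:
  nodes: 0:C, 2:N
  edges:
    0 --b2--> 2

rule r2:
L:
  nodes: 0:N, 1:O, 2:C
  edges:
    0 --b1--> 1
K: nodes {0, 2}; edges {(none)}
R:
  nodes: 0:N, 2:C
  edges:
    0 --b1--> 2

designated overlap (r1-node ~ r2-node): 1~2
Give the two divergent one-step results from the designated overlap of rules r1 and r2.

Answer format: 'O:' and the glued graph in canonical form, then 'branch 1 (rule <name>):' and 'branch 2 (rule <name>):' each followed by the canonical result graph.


O:
nodes: 0:C, 1:C, 2:N, 3:N, 4:O
edges: (0,1,b1); (1,2,b1); (3,4,b1)
branch 1 (rule r1):
nodes: 0:C, 2:N, 3:N, 4:O
edges: (0,2,b2); (3,4,b1)
branch 2 (rule r2):
nodes: 0:C, 1:C, 2:N, 3:N
edges: (0,1,b1); (1,2,b1); (3,1,b1)


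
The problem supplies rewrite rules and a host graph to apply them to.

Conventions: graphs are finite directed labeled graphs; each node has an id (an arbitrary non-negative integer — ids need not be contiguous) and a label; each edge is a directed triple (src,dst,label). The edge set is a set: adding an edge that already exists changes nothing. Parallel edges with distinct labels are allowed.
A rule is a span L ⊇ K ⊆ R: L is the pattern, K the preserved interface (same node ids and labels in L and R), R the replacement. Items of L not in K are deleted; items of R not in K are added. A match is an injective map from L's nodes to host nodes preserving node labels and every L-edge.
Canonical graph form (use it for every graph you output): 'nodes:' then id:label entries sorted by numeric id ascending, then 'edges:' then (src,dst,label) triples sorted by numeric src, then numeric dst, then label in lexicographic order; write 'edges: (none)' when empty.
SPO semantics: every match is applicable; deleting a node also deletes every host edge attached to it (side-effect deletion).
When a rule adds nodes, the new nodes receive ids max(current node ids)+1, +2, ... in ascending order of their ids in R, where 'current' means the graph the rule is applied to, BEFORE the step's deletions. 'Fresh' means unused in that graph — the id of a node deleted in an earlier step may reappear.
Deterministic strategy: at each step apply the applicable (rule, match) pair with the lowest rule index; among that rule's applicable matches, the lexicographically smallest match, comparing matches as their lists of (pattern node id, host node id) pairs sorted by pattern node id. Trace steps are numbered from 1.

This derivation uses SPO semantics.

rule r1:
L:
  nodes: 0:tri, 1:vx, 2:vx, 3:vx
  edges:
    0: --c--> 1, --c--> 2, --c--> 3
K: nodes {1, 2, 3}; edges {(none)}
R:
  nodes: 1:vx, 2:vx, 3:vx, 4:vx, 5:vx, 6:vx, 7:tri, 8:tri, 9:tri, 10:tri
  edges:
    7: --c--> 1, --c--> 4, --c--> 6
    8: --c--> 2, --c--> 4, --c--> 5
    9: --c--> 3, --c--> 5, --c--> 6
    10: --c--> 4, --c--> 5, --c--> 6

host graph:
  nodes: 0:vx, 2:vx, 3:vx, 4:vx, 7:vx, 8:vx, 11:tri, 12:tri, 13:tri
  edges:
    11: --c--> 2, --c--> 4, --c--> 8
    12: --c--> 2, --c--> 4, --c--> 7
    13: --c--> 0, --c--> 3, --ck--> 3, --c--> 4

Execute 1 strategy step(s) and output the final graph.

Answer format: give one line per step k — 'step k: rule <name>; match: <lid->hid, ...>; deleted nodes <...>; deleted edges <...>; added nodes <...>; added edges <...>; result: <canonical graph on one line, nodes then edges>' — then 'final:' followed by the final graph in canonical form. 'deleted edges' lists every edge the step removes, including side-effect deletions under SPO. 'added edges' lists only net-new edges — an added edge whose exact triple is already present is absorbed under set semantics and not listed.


step 1: rule r1; match: 0->11, 1->2, 2->4, 3->8; deleted nodes 11; deleted edges (11,2,c); (11,4,c); (11,8,c); added nodes 14, 15, 16, 17, 18, 19, 20; added edges (17,2,c); (17,14,c); (17,16,c); (18,4,c); (18,14,c); (18,15,c); (19,8,c); (19,15,c); (19,16,c); (20,14,c); (20,15,c); (20,16,c); result: nodes: 0:vx, 2:vx, 3:vx, 4:vx, 7:vx, 8:vx, 12:tri, 13:tri, 14:vx, 15:vx, 16:vx, 17:tri, 18:tri, 19:tri, 20:tri edges: (12,2,c); (12,4,c); (12,7,c); (13,0,c); (13,3,c); (13,3,ck); (13,4,c); (17,2,c); (17,14,c); (17,16,c); (18,4,c); (18,14,c); (18,15,c); (19,8,c); (19,15,c); (19,16,c); (20,14,c); (20,15,c); (20,16,c)
final:
nodes: 0:vx, 2:vx, 3:vx, 4:vx, 7:vx, 8:vx, 12:tri, 13:tri, 14:vx, 15:vx, 16:vx, 17:tri, 18:tri, 19:tri, 20:tri
edges: (12,2,c); (12,4,c); (12,7,c); (13,0,c); (13,3,c); (13,3,ck); (13,4,c); (17,2,c); (17,14,c); (17,16,c); (18,4,c); (18,14,c); (18,15,c); (19,8,c); (19,15,c); (19,16,c); (20,14,c); (20,15,c); (20,16,c)


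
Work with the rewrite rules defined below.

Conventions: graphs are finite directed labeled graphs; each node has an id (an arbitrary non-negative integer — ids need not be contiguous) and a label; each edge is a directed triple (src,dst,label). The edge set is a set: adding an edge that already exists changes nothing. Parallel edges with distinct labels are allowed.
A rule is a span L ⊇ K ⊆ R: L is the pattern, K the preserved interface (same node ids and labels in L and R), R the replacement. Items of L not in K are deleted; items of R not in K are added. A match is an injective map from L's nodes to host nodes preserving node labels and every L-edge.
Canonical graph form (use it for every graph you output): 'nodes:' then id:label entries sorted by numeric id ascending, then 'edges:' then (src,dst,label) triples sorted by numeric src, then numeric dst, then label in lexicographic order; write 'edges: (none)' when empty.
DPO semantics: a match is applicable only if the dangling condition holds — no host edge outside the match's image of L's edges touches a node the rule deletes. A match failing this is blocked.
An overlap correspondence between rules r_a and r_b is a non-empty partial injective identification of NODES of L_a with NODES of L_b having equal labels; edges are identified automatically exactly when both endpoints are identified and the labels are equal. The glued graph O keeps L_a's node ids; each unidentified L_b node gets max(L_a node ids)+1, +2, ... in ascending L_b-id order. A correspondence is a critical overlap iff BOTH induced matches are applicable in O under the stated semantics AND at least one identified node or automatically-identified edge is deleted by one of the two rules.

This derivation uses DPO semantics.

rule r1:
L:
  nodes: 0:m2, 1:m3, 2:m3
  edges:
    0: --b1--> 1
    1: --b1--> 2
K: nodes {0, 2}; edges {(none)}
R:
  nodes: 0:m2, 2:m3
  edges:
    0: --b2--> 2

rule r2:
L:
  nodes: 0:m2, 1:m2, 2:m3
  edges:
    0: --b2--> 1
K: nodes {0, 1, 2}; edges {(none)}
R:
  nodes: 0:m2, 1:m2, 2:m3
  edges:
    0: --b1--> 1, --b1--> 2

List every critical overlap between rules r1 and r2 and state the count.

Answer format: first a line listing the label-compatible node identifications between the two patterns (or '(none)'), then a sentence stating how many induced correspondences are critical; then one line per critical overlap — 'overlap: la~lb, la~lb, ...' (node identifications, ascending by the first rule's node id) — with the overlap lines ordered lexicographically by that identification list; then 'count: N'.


label-compatible node identifications between L(r1) and L(r2): 0~0, 0~1, 1~2, 2~2
3 of the induced correspondences are critical overlaps of r1 and r2.
overlap: 0~0, 1~2
overlap: 0~1, 1~2
overlap: 1~2
count: 3
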